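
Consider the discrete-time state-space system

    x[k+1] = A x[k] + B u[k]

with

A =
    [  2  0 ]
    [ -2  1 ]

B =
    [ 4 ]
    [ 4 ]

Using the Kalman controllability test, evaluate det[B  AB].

-48

AB = [[8], [-4]]
Controllability matrix C = [B  AB] = [[4, 8], [4, -4]]
det(C) = 4·(-4) - 8·4 = -16 - 32 = -48
Since det(C) ≠ 0, rank(C) = 2 and the system is completely controllable.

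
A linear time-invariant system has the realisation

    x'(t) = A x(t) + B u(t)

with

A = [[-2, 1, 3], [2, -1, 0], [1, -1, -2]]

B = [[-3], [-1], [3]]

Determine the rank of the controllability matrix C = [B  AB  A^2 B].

AB = [[14], [-5], [-8]]
A^2B = [[-57], [33], [35]]
Controllability matrix C = [B  AB  A^2B] = [[-3, 14, -57], [-1, -5, 33], [3, -8, 35]]
det(C) = (-3)·((-5)·35 - 33·(-8)) - 14·((-1)·35 - 33·3) + (-57)·((-1)·(-8) - (-5)·3) = (-3)·89 - 14·(-134) + (-57)·23 = 298 ≠ 0, so rank(C) = 3.
rank(C) = 3 = n, so the pair (A, B) is completely controllable.

3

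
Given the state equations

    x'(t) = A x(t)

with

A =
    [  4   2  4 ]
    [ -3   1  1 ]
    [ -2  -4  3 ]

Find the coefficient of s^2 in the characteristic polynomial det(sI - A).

Expand det(sI - A) for the 3×3 matrix.
p(s) = s^3 - 8s^2 + 37s - 98.
(Check: constant term = det(-A) = (-1)^3 det A = -98; coefficient of s^2 = -tr A = -8.)
The coefficient of s^2 is -8.

-8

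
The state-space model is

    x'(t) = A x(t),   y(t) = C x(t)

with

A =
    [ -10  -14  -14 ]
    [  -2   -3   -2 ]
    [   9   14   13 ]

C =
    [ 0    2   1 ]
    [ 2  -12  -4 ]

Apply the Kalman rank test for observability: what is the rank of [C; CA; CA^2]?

2

CA = [[5, 8, 9], [-32, -48, -56]]
CA^2 = [[15, 32, 31], [-88, -192, -184]]
Observability matrix O = [C; CA; CA^2] = [[0, 2, 1], [2, -12, -4], [5, 8, 9], [-32, -48, -56], [15, 32, 31], [-88, -192, -184]]
The columns c1, c2, c3 of O are linearly dependent: -2·c1 - c2 + 2·c3 = 0 (check each entry), so rank(O) ≤ 2.
The 2×2 minor from rows 1, 2, columns 1, 2 is 0·(-12) - 2·2 = 0 - 4 = -4 ≠ 0, so rank(O) = 2.
rank(O) = 2 < n = 3, so the pair (A, C) is not completely observable.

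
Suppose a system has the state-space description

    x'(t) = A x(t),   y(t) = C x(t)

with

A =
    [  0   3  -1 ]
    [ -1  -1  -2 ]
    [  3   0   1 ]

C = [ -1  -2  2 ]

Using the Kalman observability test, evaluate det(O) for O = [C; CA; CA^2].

CA = [[8, -1, 7]]
CA^2 = [[22, 25, 1]]
Observability matrix O = [C; CA; CA^2] = [[-1, -2, 2], [8, -1, 7], [22, 25, 1]]
Expanding along the first row, det(O) = (-1)·((-1)·1 - 7·25) - (-2)·(8·1 - 7·22) + 2·(8·25 - (-1)·22) = (-1)·(-176) - (-2)·(-146) + 2·222 = 328
Since det(O) ≠ 0, rank(O) = 3 and the system is completely observable.

328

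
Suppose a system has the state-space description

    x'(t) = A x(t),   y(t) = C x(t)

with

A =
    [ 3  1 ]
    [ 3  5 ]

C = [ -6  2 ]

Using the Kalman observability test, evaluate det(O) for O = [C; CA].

0

CA = [[-12, 4]]
Observability matrix O = [C; CA] = [[-6, 2], [-12, 4]]
det(O) = (-6)·4 - 2·(-12) = -24 - (-24) = 0
Since det(O) = 0, rank(O) < 2 and the system is not completely observable.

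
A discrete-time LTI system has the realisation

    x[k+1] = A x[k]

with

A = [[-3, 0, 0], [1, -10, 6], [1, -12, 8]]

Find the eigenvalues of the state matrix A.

-4, -3, 2

det(zI - A) = z^3 - (tr A)z^2 + (M11 + M22 + M33)z - det A, where Mii is the 2×2 principal minor of A obtained by deleting row i and column i.
tr A = (-3) + (-10) + 8 = -5; M11 = (-10)·8 - 6·(-12) = -80 - (-72) = -8; M22 = (-3)·8 - 0·1 = -24 - 0 = -24; M33 = (-3)·(-10) - 0·1 = 30 - 0 = 30; sum of minors = -2.
det A = (-3)·((-10)·8 - 6·(-12)) - 0·(1·8 - 6·1) + 0·(1·(-12) - (-10)·1) = (-3)·(-8) - 0·2 + 0·(-2) = 24.
So p(z) = det(zI - A) = z^3 + 5z^2 - 2z - 24.
Rational-root test: any integer root divides -24. Testing small divisors, z = 2 works: p(2) = 8 + 20 + (-4) + (-24) = 0, so (z - 2) is a factor.
Dividing, p(z) = (z - 2)(z^2 + 7z + 12).
Factor z^2 + 7z + 12: two numbers with sum -7 and product 12 are -3 and -4, so z^2 + 7z + 12 = (z + 3)(z + 4).
Hence p(z) = (z - 2) (z + 3) (z + 4), with roots -4, -3, 2.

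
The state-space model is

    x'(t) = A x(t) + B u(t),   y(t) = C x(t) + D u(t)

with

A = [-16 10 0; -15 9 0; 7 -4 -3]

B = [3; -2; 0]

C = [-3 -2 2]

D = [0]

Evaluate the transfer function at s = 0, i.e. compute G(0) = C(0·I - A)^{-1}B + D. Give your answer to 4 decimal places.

G(0) = C(-A)^{-1}B + D = -C A^{-1} B + D.
det A = -18, so A^{-1} = (1/-18)·adj(A) = [[3/2, -5/3, 0], [5/2, -8/3, 0], [1/6, -1/3, -1/3]]
A^{-1} B = [47/6, 77/6, 7/6]^T
C A^{-1} B = -281/6
G(0) = D - C A^{-1} B = 0 - (-281/6) = 281/6 ≈ 46.8333

46.8333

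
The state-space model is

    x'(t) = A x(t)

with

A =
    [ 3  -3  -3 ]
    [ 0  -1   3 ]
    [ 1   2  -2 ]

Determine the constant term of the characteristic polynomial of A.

Expand det(sI - A) for the 3×3 matrix.
p(s) = s^3 - 10s + 24.
(Check: constant term = det(-A) = (-1)^3 det A = 24; coefficient of s^2 = -tr A = 0.)
The constant term is 24.

24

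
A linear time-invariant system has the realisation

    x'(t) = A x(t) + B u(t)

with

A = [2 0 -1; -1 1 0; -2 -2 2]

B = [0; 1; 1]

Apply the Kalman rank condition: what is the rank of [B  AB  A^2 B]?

AB = [[-1], [1], [0]]
A^2B = [[-2], [2], [0]]
Controllability matrix C = [B  AB  A^2B] = [[0, -1, -2], [1, 1, 2], [1, 0, 0]]
The rows r1, r2, r3 of C are linearly dependent: -r1 - r2 + r3 = 0 (check each entry), so rank(C) ≤ 2.
The 2×2 minor from rows 1, 2, columns 1, 2 is 0·1 - (-1)·1 = 0 - (-1) = 1 ≠ 0, so rank(C) = 2.
rank(C) = 2 < n = 3, so the pair (A, B) is not completely controllable.

2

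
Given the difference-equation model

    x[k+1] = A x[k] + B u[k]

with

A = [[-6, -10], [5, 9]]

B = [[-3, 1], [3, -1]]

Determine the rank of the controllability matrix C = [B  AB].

AB = [[-12, 4], [12, -4]]
Controllability matrix C = [B  AB] = [[-3, 1, -12, 4], [3, -1, 12, -4]]
Every column of C is a scalar multiple of column 1 = [-3, 3] (multipliers 1, -1/3, 4, -4/3), so the columns span a one-dimensional space.
C ≠ 0, hence rank(C) = 1.
rank(C) = 1 < n = 2, so the pair (A, B) is not completely controllable.

1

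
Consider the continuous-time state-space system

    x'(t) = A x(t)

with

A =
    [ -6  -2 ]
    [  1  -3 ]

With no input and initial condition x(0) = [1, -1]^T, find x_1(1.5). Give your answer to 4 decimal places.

det(sI - A) = s^2 - (tr A)s + det A, with tr A = (-6) + (-3) = -9 and det A = (-6)·(-3) - (-2)·1 = 18 - (-2) = 20.
So p(s) = det(sI - A) = s^2 + 9s + 20.
Factor s^2 + 9s + 20: two numbers with sum -9 and product 20 are -4 and -5, so s^2 + 9s + 20 = (s + 4)(s + 5).
Hence p(s) = (s + 4) (s + 5), with roots -5, -4.
The eigenvalues -5, -4 are distinct and real, so A is diagonalisable and x(t) = e^{At} x(0) = V diag(e^{λ_i t}) V^{-1} x(0), where the columns of V are the eigenvectors.
λ = -5: A - (-5)I = [[-1, -2], [1, 2]]. Row 1 gives (-1)·v1 + (-2)·v2 = 0, so take v_1 = [-2, 1]^T.
λ = -4: A - (-4)I = [[-2, -2], [1, 1]]. Row 1 gives (-2)·v1 + (-2)·v2 = 0, so take v_2 = [-1, 1]^T.
V = [v_1 v_2] = [[-2, -1], [1, 1]] has det V = -1, so V^{-1} = adj(V)/det V = [[-1, -1], [1, 2]].
Modal coordinates z(0) = V^{-1} x(0): (-1)·1 + (-1)·(-1) = 0; 1·1 + 2·(-1) = -1; so z(0) = [0, -1]^T.
x_1(t) = Σ_i (v_i)_1 · z_i(0) · e^{λ_i t} (row 1 of V times the modal terms).
x_1(1.5) = (-2)·0·e^{-5·1.5} + (-1)·(-1)·e^{-4·1.5} = 0·0.000553 + 1·0.002479 = 0.0025.

0.0025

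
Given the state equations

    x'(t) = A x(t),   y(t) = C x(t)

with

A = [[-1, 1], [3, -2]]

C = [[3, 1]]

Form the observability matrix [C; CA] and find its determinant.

3

CA = [[0, 1]]
Observability matrix O = [C; CA] = [[3, 1], [0, 1]]
det(O) = 3·1 - 1·0 = 3 - 0 = 3
Since det(O) ≠ 0, rank(O) = 2 and the system is completely observable.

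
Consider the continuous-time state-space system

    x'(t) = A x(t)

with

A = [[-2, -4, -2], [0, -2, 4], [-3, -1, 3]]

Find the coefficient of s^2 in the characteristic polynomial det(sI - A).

Expand det(sI - A) for the 3×3 matrix.
p(s) = s^3 + s^2 - 10s - 64.
(Check: constant term = det(-A) = (-1)^3 det A = -64; coefficient of s^2 = -tr A = 1.)
The coefficient of s^2 is 1.

1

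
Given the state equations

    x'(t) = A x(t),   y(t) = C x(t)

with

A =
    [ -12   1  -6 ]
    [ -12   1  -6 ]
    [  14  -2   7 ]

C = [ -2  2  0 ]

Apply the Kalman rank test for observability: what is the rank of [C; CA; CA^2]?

1

CA = [[0, 0, 0]]
CA^2 = [[0, 0, 0]]
Observability matrix O = [C; CA; CA^2] = [[-2, 2, 0], [0, 0, 0], [0, 0, 0]]
Every row of O is a scalar multiple of row 1 = [-2, 2, 0] (multipliers 1, 0, 0), so the rows span a one-dimensional space.
O ≠ 0, hence rank(O) = 1.
rank(O) = 1 < n = 3, so the pair (A, C) is not completely observable.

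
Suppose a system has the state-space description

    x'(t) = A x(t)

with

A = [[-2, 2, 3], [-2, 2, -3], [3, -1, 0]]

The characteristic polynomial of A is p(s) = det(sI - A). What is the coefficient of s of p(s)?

Expand det(sI - A) for the 3×3 matrix.
p(s) = s^3 - 12s + 24.
(Check: constant term = det(-A) = (-1)^3 det A = 24; coefficient of s^2 = -tr A = 0.)
The coefficient of s is -12.

-12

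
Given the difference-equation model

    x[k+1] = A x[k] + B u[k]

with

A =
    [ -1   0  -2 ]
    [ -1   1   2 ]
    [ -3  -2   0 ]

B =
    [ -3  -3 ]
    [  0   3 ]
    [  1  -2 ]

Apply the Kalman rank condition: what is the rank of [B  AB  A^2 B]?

3

AB = [[1, 7], [5, 2], [9, 3]]
A^2B = [[-19, -13], [22, 1], [-13, -25]]
Controllability matrix C = [B  AB  A^2B] = [[-3, -3, 1, 7, -19, -13], [0, 3, 5, 2, 22, 1], [1, -2, 9, 3, -13, -25]]
Take the 3×3 submatrix of C formed by columns 1, 2, 3: [[-3, -3, 1], [0, 3, 5], [1, -2, 9]]. Its determinant is (-3)·(3·9 - 5·(-2)) - (-3)·(0·9 - 5·1) + 1·(0·(-2) - 3·1) = (-3)·37 - (-3)·(-5) + 1·(-3) = -129 ≠ 0.
So rank(C) ≥ 3; since C has 3 rows, rank(C) = 3.
rank(C) = 3 = n, so the pair (A, B) is completely controllable.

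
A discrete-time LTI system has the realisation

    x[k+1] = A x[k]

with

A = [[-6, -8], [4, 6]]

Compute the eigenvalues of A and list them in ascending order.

-2, 2

det(zI - A) = z^2 - (tr A)z + det A, with tr A = (-6) + 6 = 0 and det A = (-6)·6 - (-8)·4 = -36 - (-32) = -4.
So p(z) = det(zI - A) = z^2 - 4.
Factor z^2 - 4: two numbers with sum 0 and product -4 are 2 and -2, so z^2 - 4 = (z - 2)(z + 2).
Hence p(z) = (z - 2) (z + 2), with roots -2, 2.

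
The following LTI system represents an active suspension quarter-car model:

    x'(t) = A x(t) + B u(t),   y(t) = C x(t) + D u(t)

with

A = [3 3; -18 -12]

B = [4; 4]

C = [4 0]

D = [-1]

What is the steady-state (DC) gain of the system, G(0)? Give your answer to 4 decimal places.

12.3333

G(0) = C(-A)^{-1}B + D = -C A^{-1} B + D.
det A = 18, so A^{-1} = (1/18)·adj(A) = [[-2/3, -1/6], [1, 1/6]]
A^{-1} B = [-10/3, 14/3]^T
C A^{-1} B = -40/3
G(0) = D - C A^{-1} B = -1 - (-40/3) = 37/3 ≈ 12.3333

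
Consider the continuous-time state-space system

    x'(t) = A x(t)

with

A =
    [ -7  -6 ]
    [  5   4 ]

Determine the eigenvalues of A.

det(sI - A) = s^2 - (tr A)s + det A, with tr A = (-7) + 4 = -3 and det A = (-7)·4 - (-6)·5 = -28 - (-30) = 2.
So p(s) = det(sI - A) = s^2 + 3s + 2.
Factor s^2 + 3s + 2: two numbers with sum -3 and product 2 are -1 and -2, so s^2 + 3s + 2 = (s + 1)(s + 2).
Hence p(s) = (s + 1) (s + 2), with roots -2, -1.
All eigenvalues have negative real part, so the system is asymptotically stable.

-2, -1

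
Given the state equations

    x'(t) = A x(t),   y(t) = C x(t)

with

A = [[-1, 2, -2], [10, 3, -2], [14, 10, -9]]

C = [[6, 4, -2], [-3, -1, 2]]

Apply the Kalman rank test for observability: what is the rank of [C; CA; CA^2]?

CA = [[6, 4, -2], [21, 11, -10]]
CA^2 = [[6, 4, -2], [-51, -25, 26]]
Observability matrix O = [C; CA; CA^2] = [[6, 4, -2], [-3, -1, 2], [6, 4, -2], [21, 11, -10], [6, 4, -2], [-51, -25, 26]]
The columns c1, c2, c3 of O are linearly dependent: c1 - c2 + c3 = 0 (check each entry), so rank(O) ≤ 2.
The 2×2 minor from rows 1, 2, columns 1, 2 is 6·(-1) - 4·(-3) = -6 - (-12) = 6 ≠ 0, so rank(O) = 2.
rank(O) = 2 < n = 3, so the pair (A, C) is not completely observable.

2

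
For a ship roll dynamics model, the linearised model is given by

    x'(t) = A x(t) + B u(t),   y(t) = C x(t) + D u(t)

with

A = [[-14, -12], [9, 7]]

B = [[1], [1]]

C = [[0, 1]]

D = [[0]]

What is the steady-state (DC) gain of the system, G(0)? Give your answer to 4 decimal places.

G(0) = C(-A)^{-1}B + D = -C A^{-1} B + D.
det A = 10, so A^{-1} = (1/10)·adj(A) = [[7/10, 6/5], [-9/10, -7/5]]
A^{-1} B = [19/10, -23/10]^T
C A^{-1} B = -23/10
G(0) = D - C A^{-1} B = 0 - (-23/10) = 23/10 ≈ 2.3000

2.3000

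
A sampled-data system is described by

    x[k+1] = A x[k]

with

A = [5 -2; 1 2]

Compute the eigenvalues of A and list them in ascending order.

det(zI - A) = z^2 - (tr A)z + det A, with tr A = 5 + 2 = 7 and det A = 5·2 - (-2)·1 = 10 - (-2) = 12.
So p(z) = det(zI - A) = z^2 - 7z + 12.
Factor z^2 - 7z + 12: two numbers with sum 7 and product 12 are 4 and 3, so z^2 - 7z + 12 = (z - 4)(z - 3).
Hence p(z) = (z - 4) (z - 3), with roots 3, 4.

3, 4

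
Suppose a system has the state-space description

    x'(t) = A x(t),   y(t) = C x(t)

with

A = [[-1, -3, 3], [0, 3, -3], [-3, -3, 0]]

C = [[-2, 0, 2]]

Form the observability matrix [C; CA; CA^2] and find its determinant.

-600

CA = [[-4, 0, -6]]
CA^2 = [[22, 30, -12]]
Observability matrix O = [C; CA; CA^2] = [[-2, 0, 2], [-4, 0, -6], [22, 30, -12]]
Expanding along the first row, det(O) = (-2)·(0·(-12) - (-6)·30) - 0·((-4)·(-12) - (-6)·22) + 2·((-4)·30 - 0·22) = (-2)·180 - 0·180 + 2·(-120) = -600
Since det(O) ≠ 0, rank(O) = 3 and the system is completely observable.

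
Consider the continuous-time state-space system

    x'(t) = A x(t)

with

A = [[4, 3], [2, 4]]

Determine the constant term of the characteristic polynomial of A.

For a 2×2 matrix, det(sI - A) = s^2 - (tr A)s + det A.
tr A = 8, det A = 10.
So p(s) = s^2 - 8s + 10.
The constant term is 10.

10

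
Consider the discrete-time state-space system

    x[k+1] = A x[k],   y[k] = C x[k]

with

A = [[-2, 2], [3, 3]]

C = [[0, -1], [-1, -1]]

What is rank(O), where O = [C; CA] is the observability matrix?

2

CA = [[-3, -3], [-1, -5]]
Observability matrix O = [C; CA] = [[0, -1], [-1, -1], [-3, -3], [-1, -5]]
Take the 2×2 submatrix of O formed by rows 1, 2: [[0, -1], [-1, -1]]. Its determinant is 0·(-1) - (-1)·(-1) = 0 - 1 = -1 ≠ 0.
So rank(O) ≥ 2; since O has 2 columns, rank(O) = 2.
rank(O) = 2 = n, so the pair (A, C) is completely observable.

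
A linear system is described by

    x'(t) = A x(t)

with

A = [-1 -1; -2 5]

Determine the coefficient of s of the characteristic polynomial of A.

For a 2×2 matrix, det(sI - A) = s^2 - (tr A)s + det A.
tr A = 4, det A = -7.
So p(s) = s^2 - 4s - 7.
The coefficient of s is -4.

-4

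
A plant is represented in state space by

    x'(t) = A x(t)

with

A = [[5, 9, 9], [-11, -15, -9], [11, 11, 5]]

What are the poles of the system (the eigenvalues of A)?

det(sI - A) = s^3 - (tr A)s^2 + (M11 + M22 + M33)s - det A, where Mii is the 2×2 principal minor of A obtained by deleting row i and column i.
tr A = 5 + (-15) + 5 = -5; M11 = (-15)·5 - (-9)·11 = -75 - (-99) = 24; M22 = 5·5 - 9·11 = 25 - 99 = -74; M33 = 5·(-15) - 9·(-11) = -75 - (-99) = 24; sum of minors = -26.
det A = 5·((-15)·5 - (-9)·11) - 9·((-11)·5 - (-9)·11) + 9·((-11)·11 - (-15)·11) = 5·24 - 9·44 + 9·44 = 120.
So p(s) = det(sI - A) = s^3 + 5s^2 - 26s - 120.
Rational-root test: any integer root divides -120. Testing small divisors, s = -4 works: p(-4) = -64 + 80 + 104 + (-120) = 0, so (s + 4) is a factor.
Dividing, p(s) = (s + 4)(s^2 + s - 30).
Factor s^2 + s - 30: two numbers with sum -1 and product -30 are 5 and -6, so s^2 + s - 30 = (s - 5)(s + 6).
Hence p(s) = (s - 5) (s + 4) (s + 6), with roots -6, -4, 5.
At least one eigenvalue has non-negative real part, so the system is not asymptotically stable.

-6, -4, 5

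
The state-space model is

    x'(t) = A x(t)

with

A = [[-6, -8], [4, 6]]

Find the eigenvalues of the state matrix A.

-2, 2

det(sI - A) = s^2 - (tr A)s + det A, with tr A = (-6) + 6 = 0 and det A = (-6)·6 - (-8)·4 = -36 - (-32) = -4.
So p(s) = det(sI - A) = s^2 - 4.
Factor s^2 - 4: two numbers with sum 0 and product -4 are 2 and -2, so s^2 - 4 = (s - 2)(s + 2).
Hence p(s) = (s - 2) (s + 2), with roots -2, 2.
At least one eigenvalue has non-negative real part, so the system is not asymptotically stable.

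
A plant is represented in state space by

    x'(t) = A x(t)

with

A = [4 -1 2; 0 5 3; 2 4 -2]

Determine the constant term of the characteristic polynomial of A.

Expand det(sI - A) for the 3×3 matrix.
p(s) = s^3 - 7s^2 - 14s + 114.
(Check: constant term = det(-A) = (-1)^3 det A = 114; coefficient of s^2 = -tr A = -7.)
The constant term is 114.

114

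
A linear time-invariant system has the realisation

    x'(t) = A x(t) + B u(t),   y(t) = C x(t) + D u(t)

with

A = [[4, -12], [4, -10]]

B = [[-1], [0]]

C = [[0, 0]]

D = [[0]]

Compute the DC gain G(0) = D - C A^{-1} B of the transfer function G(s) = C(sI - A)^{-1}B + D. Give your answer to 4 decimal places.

0.0000

G(0) = C(-A)^{-1}B + D = -C A^{-1} B + D.
det A = 8, so A^{-1} = (1/8)·adj(A) = [[-5/4, 3/2], [-1/2, 1/2]]
A^{-1} B = [5/4, 1/2]^T
C A^{-1} B = 0
G(0) = D - C A^{-1} B = 0 - (0) = 0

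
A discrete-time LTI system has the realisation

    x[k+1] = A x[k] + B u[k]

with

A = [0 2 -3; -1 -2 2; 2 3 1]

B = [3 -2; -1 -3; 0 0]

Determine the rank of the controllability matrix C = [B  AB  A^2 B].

3

AB = [[-2, -6], [-1, 8], [3, -13]]
A^2B = [[-11, 55], [10, -36], [-4, -1]]
Controllability matrix C = [B  AB  A^2B] = [[3, -2, -2, -6, -11, 55], [-1, -3, -1, 8, 10, -36], [0, 0, 3, -13, -4, -1]]
Take the 3×3 submatrix of C formed by columns 1, 2, 3: [[3, -2, -2], [-1, -3, -1], [0, 0, 3]]. Its determinant is 3·((-3)·3 - (-1)·0) - (-2)·((-1)·3 - (-1)·0) + (-2)·((-1)·0 - (-3)·0) = 3·(-9) - (-2)·(-3) + (-2)·0 = -33 ≠ 0.
So rank(C) ≥ 3; since C has 3 rows, rank(C) = 3.
rank(C) = 3 = n, so the pair (A, B) is completely controllable.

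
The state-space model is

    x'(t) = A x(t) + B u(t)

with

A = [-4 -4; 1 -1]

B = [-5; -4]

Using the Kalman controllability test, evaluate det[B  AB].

149

AB = [[36], [-1]]
Controllability matrix C = [B  AB] = [[-5, 36], [-4, -1]]
det(C) = (-5)·(-1) - 36·(-4) = 5 - (-144) = 149
Since det(C) ≠ 0, rank(C) = 2 and the system is completely controllable.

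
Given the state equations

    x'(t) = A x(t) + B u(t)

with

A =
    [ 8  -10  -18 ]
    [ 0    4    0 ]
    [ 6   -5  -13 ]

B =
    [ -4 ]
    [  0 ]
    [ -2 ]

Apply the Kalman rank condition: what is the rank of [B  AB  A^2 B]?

AB = [[4], [0], [2]]
A^2B = [[-4], [0], [-2]]
Controllability matrix C = [B  AB  A^2B] = [[-4, 4, -4], [0, 0, 0], [-2, 2, -2]]
Every column of C is a scalar multiple of column 1 = [-4, 0, -2] (multipliers 1, -1, 1), so the columns span a one-dimensional space.
C ≠ 0, hence rank(C) = 1.
rank(C) = 1 < n = 3, so the pair (A, B) is not completely controllable.

1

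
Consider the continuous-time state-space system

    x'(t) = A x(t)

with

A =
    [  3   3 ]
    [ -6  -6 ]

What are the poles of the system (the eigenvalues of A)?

-3, 0

det(sI - A) = s^2 - (tr A)s + det A, with tr A = 3 + (-6) = -3 and det A = 3·(-6) - 3·(-6) = -18 - (-18) = 0.
So p(s) = det(sI - A) = s^2 + 3s.
Factor s^2 + 3s: two numbers with sum -3 and product 0 are 0 and -3, so s^2 + 3s = s(s + 3).
Hence p(s) = s (s + 3), with roots -3, 0.
At least one eigenvalue has non-negative real part, so the system is not asymptotically stable.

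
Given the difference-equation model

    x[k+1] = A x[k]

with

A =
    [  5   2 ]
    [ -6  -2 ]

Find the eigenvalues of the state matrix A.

det(zI - A) = z^2 - (tr A)z + det A, with tr A = 5 + (-2) = 3 and det A = 5·(-2) - 2·(-6) = -10 - (-12) = 2.
So p(z) = det(zI - A) = z^2 - 3z + 2.
Factor z^2 - 3z + 2: two numbers with sum 3 and product 2 are 2 and 1, so z^2 - 3z + 2 = (z - 2)(z - 1).
Hence p(z) = (z - 2) (z - 1), with roots 1, 2.

1, 2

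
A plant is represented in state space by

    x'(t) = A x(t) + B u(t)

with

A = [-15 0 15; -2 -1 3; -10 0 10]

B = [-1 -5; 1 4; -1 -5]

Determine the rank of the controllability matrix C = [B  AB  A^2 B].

AB = [[0, 0], [-2, -9], [0, 0]]
A^2B = [[0, 0], [2, 9], [0, 0]]
Controllability matrix C = [B  AB  A^2B] = [[-1, -5, 0, 0, 0, 0], [1, 4, -2, -9, 2, 9], [-1, -5, 0, 0, 0, 0]]
The rows r1, r2, r3 of C are linearly dependent: -r1 + r3 = 0 (check each entry), so rank(C) ≤ 2.
The 2×2 minor from rows 1, 2, columns 1, 2 is (-1)·4 - (-5)·1 = -4 - (-5) = 1 ≠ 0, so rank(C) = 2.
rank(C) = 2 < n = 3, so the pair (A, B) is not completely controllable.

2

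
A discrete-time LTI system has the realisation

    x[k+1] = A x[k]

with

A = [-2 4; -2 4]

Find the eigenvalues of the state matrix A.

det(zI - A) = z^2 - (tr A)z + det A, with tr A = (-2) + 4 = 2 and det A = (-2)·4 - 4·(-2) = -8 - (-8) = 0.
So p(z) = det(zI - A) = z^2 - 2z.
Factor z^2 - 2z: two numbers with sum 2 and product 0 are 2 and 0, so z^2 - 2z = z(z - 2).
Hence p(z) = z (z - 2), with roots 0, 2.

0, 2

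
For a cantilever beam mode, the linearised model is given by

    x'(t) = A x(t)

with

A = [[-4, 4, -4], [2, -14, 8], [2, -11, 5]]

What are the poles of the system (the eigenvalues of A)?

det(sI - A) = s^3 - (tr A)s^2 + (M11 + M22 + M33)s - det A, where Mii is the 2×2 principal minor of A obtained by deleting row i and column i.
tr A = (-4) + (-14) + 5 = -13; M11 = (-14)·5 - 8·(-11) = -70 - (-88) = 18; M22 = (-4)·5 - (-4)·2 = -20 - (-8) = -12; M33 = (-4)·(-14) - 4·2 = 56 - 8 = 48; sum of minors = 54.
det A = (-4)·((-14)·5 - 8·(-11)) - 4·(2·5 - 8·2) + (-4)·(2·(-11) - (-14)·2) = (-4)·18 - 4·(-6) + (-4)·6 = -72.
So p(s) = det(sI - A) = s^3 + 13s^2 + 54s + 72.
Rational-root test: any integer root divides 72. Testing small divisors, s = -3 works: p(-3) = -27 + 117 + (-162) + 72 = 0, so (s + 3) is a factor.
Dividing, p(s) = (s + 3)(s^2 + 10s + 24).
Factor s^2 + 10s + 24: two numbers with sum -10 and product 24 are -4 and -6, so s^2 + 10s + 24 = (s + 4)(s + 6).
Hence p(s) = (s + 3) (s + 4) (s + 6), with roots -6, -4, -3.
All eigenvalues have negative real part, so the system is asymptotically stable.

-6, -4, -3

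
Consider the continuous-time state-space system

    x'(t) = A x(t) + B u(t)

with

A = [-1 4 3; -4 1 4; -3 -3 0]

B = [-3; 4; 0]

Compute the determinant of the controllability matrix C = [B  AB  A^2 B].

AB = [[19], [16], [-3]]
A^2B = [[36], [-72], [-105]]
Controllability matrix C = [B  AB  A^2B] = [[-3, 19, 36], [4, 16, -72], [0, -3, -105]]
Expanding along the first row, det(C) = (-3)·(16·(-105) - (-72)·(-3)) - 19·(4·(-105) - (-72)·0) + 36·(4·(-3) - 16·0) = (-3)·(-1896) - 19·(-420) + 36·(-12) = 13236
Since det(C) ≠ 0, rank(C) = 3 and the system is completely controllable.

13236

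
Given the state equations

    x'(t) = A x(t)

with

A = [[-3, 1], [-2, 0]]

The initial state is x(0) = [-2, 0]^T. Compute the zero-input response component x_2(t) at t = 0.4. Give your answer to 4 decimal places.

0.8840

det(sI - A) = s^2 - (tr A)s + det A, with tr A = (-3) + 0 = -3 and det A = (-3)·0 - 1·(-2) = 0 - (-2) = 2.
So p(s) = det(sI - A) = s^2 + 3s + 2.
Factor s^2 + 3s + 2: two numbers with sum -3 and product 2 are -1 and -2, so s^2 + 3s + 2 = (s + 1)(s + 2).
Hence p(s) = (s + 1) (s + 2), with roots -2, -1.
The eigenvalues -2, -1 are distinct and real, so A is diagonalisable and x(t) = e^{At} x(0) = V diag(e^{λ_i t}) V^{-1} x(0), where the columns of V are the eigenvectors.
λ = -2: A - (-2)I = [[-1, 1], [-2, 2]]. Row 1 gives (-1)·v1 + 1·v2 = 0, so take v_1 = [1, 1]^T.
λ = -1: A - (-1)I = [[-2, 1], [-2, 1]]. Row 1 gives (-2)·v1 + 1·v2 = 0, so take v_2 = [1, 2]^T.
V = [v_1 v_2] = [[1, 1], [1, 2]] has det V = 1, so V^{-1} = adj(V)/det V = [[2, -1], [-1, 1]].
Modal coordinates z(0) = V^{-1} x(0): 2·(-2) + (-1)·0 = -4; (-1)·(-2) + 1·0 = 2; so z(0) = [-4, 2]^T.
x_2(t) = Σ_i (v_i)_2 · z_i(0) · e^{λ_i t} (row 2 of V times the modal terms).
x_2(0.4) = 1·(-4)·e^{-2·0.4} + 2·2·e^{-1·0.4} = (-4)·0.449329 + 4·0.670320 = 0.8840.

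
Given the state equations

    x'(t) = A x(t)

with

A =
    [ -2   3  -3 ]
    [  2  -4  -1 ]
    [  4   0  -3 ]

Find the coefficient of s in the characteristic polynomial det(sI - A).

32

Expand det(sI - A) for the 3×3 matrix.
p(s) = s^3 + 9s^2 + 32s + 66.
(Check: constant term = det(-A) = (-1)^3 det A = 66; coefficient of s^2 = -tr A = 9.)
The coefficient of s is 32.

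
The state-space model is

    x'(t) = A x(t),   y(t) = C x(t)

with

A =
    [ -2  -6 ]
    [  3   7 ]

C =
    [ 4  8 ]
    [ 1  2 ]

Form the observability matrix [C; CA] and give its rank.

1

CA = [[16, 32], [4, 8]]
Observability matrix O = [C; CA] = [[4, 8], [1, 2], [16, 32], [4, 8]]
Every row of O is a scalar multiple of row 1 = [4, 8] (multipliers 1, 1/4, 4, 1), so the rows span a one-dimensional space.
O ≠ 0, hence rank(O) = 1.
rank(O) = 1 < n = 2, so the pair (A, C) is not completely observable.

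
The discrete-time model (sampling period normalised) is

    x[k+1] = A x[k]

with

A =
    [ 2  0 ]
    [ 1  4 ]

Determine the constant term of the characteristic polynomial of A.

8

For a 2×2 matrix, det(zI - A) = z^2 - (tr A)z + det A.
tr A = 6, det A = 8.
So p(z) = z^2 - 6z + 8.
The constant term is 8.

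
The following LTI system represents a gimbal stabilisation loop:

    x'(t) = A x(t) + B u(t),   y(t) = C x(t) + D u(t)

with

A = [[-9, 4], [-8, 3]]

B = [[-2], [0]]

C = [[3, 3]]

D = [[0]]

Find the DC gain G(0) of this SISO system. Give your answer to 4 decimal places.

13.2000

G(0) = C(-A)^{-1}B + D = -C A^{-1} B + D.
det A = 5, so A^{-1} = (1/5)·adj(A) = [[3/5, -4/5], [8/5, -9/5]]
A^{-1} B = [-6/5, -16/5]^T
C A^{-1} B = -66/5
G(0) = D - C A^{-1} B = 0 - (-66/5) = 66/5 ≈ 13.2000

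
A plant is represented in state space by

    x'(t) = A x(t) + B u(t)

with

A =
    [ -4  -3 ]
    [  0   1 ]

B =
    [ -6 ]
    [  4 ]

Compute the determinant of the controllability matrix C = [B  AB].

AB = [[12], [4]]
Controllability matrix C = [B  AB] = [[-6, 12], [4, 4]]
det(C) = (-6)·4 - 12·4 = -24 - 48 = -72
Since det(C) ≠ 0, rank(C) = 2 and the system is completely controllable.

-72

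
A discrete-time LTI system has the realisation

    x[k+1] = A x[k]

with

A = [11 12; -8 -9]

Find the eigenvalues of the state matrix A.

-1, 3

det(zI - A) = z^2 - (tr A)z + det A, with tr A = 11 + (-9) = 2 and det A = 11·(-9) - 12·(-8) = -99 - (-96) = -3.
So p(z) = det(zI - A) = z^2 - 2z - 3.
Factor z^2 - 2z - 3: two numbers with sum 2 and product -3 are 3 and -1, so z^2 - 2z - 3 = (z - 3)(z + 1).
Hence p(z) = (z - 3) (z + 1), with roots -1, 3.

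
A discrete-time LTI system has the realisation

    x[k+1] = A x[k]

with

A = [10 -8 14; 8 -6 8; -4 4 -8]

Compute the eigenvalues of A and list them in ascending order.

-4, -2, 2

det(zI - A) = z^3 - (tr A)z^2 + (M11 + M22 + M33)z - det A, where Mii is the 2×2 principal minor of A obtained by deleting row i and column i.
tr A = 10 + (-6) + (-8) = -4; M11 = (-6)·(-8) - 8·4 = 48 - 32 = 16; M22 = 10·(-8) - 14·(-4) = -80 - (-56) = -24; M33 = 10·(-6) - (-8)·8 = -60 - (-64) = 4; sum of minors = -4.
det A = 10·((-6)·(-8) - 8·4) - (-8)·(8·(-8) - 8·(-4)) + 14·(8·4 - (-6)·(-4)) = 10·16 - (-8)·(-32) + 14·8 = 16.
So p(z) = det(zI - A) = z^3 + 4z^2 - 4z - 16.
Rational-root test: any integer root divides -16. Testing small divisors, z = -2 works: p(-2) = -8 + 16 + 8 + (-16) = 0, so (z + 2) is a factor.
Dividing, p(z) = (z + 2)(z^2 + 2z - 8).
Factor z^2 + 2z - 8: two numbers with sum -2 and product -8 are 2 and -4, so z^2 + 2z - 8 = (z - 2)(z + 4).
Hence p(z) = (z - 2) (z + 2) (z + 4), with roots -4, -2, 2.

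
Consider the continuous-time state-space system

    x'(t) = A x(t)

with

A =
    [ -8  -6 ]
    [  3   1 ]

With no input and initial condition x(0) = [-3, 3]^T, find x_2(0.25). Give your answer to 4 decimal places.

1.8196

det(sI - A) = s^2 - (tr A)s + det A, with tr A = (-8) + 1 = -7 and det A = (-8)·1 - (-6)·3 = -8 - (-18) = 10.
So p(s) = det(sI - A) = s^2 + 7s + 10.
Factor s^2 + 7s + 10: two numbers with sum -7 and product 10 are -2 and -5, so s^2 + 7s + 10 = (s + 2)(s + 5).
Hence p(s) = (s + 2) (s + 5), with roots -5, -2.
The eigenvalues -5, -2 are distinct and real, so A is diagonalisable and x(t) = e^{At} x(0) = V diag(e^{λ_i t}) V^{-1} x(0), where the columns of V are the eigenvectors.
λ = -5: A - (-5)I = [[-3, -6], [3, 6]]. Row 1 gives (-3)·v1 + (-6)·v2 = 0, so take v_1 = [-2, 1]^T.
λ = -2: A - (-2)I = [[-6, -6], [3, 3]]. Row 1 gives (-6)·v1 + (-6)·v2 = 0, so take v_2 = [-1, 1]^T.
V = [v_1 v_2] = [[-2, -1], [1, 1]] has det V = -1, so V^{-1} = adj(V)/det V = [[-1, -1], [1, 2]].
Modal coordinates z(0) = V^{-1} x(0): (-1)·(-3) + (-1)·3 = 0; 1·(-3) + 2·3 = 3; so z(0) = [0, 3]^T.
x_2(t) = Σ_i (v_i)_2 · z_i(0) · e^{λ_i t} (row 2 of V times the modal terms).
x_2(0.25) = 1·0·e^{-5·0.25} + 1·3·e^{-2·0.25} = 0·0.286505 + 3·0.606531 = 1.8196.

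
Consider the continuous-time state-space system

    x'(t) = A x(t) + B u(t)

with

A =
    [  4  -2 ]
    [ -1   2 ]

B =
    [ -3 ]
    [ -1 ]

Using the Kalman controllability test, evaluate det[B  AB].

AB = [[-10], [1]]
Controllability matrix C = [B  AB] = [[-3, -10], [-1, 1]]
det(C) = (-3)·1 - (-10)·(-1) = -3 - 10 = -13
Since det(C) ≠ 0, rank(C) = 2 and the system is completely controllable.

-13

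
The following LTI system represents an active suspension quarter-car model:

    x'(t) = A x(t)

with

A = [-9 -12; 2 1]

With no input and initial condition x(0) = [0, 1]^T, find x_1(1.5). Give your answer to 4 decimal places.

-0.0633

det(sI - A) = s^2 - (tr A)s + det A, with tr A = (-9) + 1 = -8 and det A = (-9)·1 - (-12)·2 = -9 - (-24) = 15.
So p(s) = det(sI - A) = s^2 + 8s + 15.
Factor s^2 + 8s + 15: two numbers with sum -8 and product 15 are -3 and -5, so s^2 + 8s + 15 = (s + 3)(s + 5).
Hence p(s) = (s + 3) (s + 5), with roots -5, -3.
The eigenvalues -5, -3 are distinct and real, so A is diagonalisable and x(t) = e^{At} x(0) = V diag(e^{λ_i t}) V^{-1} x(0), where the columns of V are the eigenvectors.
λ = -5: A - (-5)I = [[-4, -12], [2, 6]]. Row 1 gives (-4)·v1 + (-12)·v2 = 0, so take v_1 = [3, -1]^T.
λ = -3: A - (-3)I = [[-6, -12], [2, 4]]. Row 1 gives (-6)·v1 + (-12)·v2 = 0, so take v_2 = [-2, 1]^T.
V = [v_1 v_2] = [[3, -2], [-1, 1]] has det V = 1, so V^{-1} = adj(V)/det V = [[1, 2], [1, 3]].
Modal coordinates z(0) = V^{-1} x(0): 1·0 + 2·1 = 2; 1·0 + 3·1 = 3; so z(0) = [2, 3]^T.
x_1(t) = Σ_i (v_i)_1 · z_i(0) · e^{λ_i t} (row 1 of V times the modal terms).
x_1(1.5) = 3·2·e^{-5·1.5} + (-2)·3·e^{-3·1.5} = 6·0.000553 + (-6)·0.011109 = -0.0633.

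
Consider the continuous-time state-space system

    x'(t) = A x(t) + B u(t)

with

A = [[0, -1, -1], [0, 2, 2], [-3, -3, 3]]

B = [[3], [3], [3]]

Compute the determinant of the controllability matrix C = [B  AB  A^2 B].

AB = [[-6], [12], [-9]]
A^2B = [[-3], [6], [-45]]
Controllability matrix C = [B  AB  A^2B] = [[3, -6, -3], [3, 12, 6], [3, -9, -45]]
Expanding along the first row, det(C) = 3·(12·(-45) - 6·(-9)) - (-6)·(3·(-45) - 6·3) + (-3)·(3·(-9) - 12·3) = 3·(-486) - (-6)·(-153) + (-3)·(-63) = -2187
Since det(C) ≠ 0, rank(C) = 3 and the system is completely controllable.

-2187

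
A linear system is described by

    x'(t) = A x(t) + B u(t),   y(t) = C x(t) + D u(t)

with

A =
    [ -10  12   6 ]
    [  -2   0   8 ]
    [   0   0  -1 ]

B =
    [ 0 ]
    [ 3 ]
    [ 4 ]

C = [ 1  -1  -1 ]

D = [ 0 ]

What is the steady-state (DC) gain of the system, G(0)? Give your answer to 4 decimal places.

0.9167

G(0) = C(-A)^{-1}B + D = -C A^{-1} B + D.
det A = -24, so A^{-1} = (1/-24)·adj(A) = [[0, -1/2, -4], [1/12, -5/12, -17/6], [0, 0, -1]]
A^{-1} B = [-35/2, -151/12, -4]^T
C A^{-1} B = -11/12
G(0) = D - C A^{-1} B = 0 - (-11/12) = 11/12 ≈ 0.9167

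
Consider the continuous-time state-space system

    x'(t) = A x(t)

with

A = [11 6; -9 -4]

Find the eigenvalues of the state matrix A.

2, 5

det(sI - A) = s^2 - (tr A)s + det A, with tr A = 11 + (-4) = 7 and det A = 11·(-4) - 6·(-9) = -44 - (-54) = 10.
So p(s) = det(sI - A) = s^2 - 7s + 10.
Factor s^2 - 7s + 10: two numbers with sum 7 and product 10 are 5 and 2, so s^2 - 7s + 10 = (s - 5)(s - 2).
Hence p(s) = (s - 5) (s - 2), with roots 2, 5.
At least one eigenvalue has non-negative real part, so the system is not asymptotically stable.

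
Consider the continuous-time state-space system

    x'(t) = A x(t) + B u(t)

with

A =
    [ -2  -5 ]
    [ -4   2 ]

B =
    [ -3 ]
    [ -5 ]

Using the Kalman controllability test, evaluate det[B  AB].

149

AB = [[31], [2]]
Controllability matrix C = [B  AB] = [[-3, 31], [-5, 2]]
det(C) = (-3)·2 - 31·(-5) = -6 - (-155) = 149
Since det(C) ≠ 0, rank(C) = 2 and the system is completely controllable.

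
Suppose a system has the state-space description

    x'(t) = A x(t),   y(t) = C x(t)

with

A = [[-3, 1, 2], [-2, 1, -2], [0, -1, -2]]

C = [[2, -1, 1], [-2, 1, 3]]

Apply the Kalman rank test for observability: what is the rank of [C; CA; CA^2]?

3

CA = [[-4, 0, 4], [4, -4, -12]]
CA^2 = [[12, -8, -16], [-4, 12, 40]]
Observability matrix O = [C; CA; CA^2] = [[2, -1, 1], [-2, 1, 3], [-4, 0, 4], [4, -4, -12], [12, -8, -16], [-4, 12, 40]]
Take the 3×3 submatrix of O formed by rows 1, 2, 3: [[2, -1, 1], [-2, 1, 3], [-4, 0, 4]]. Its determinant is 2·(1·4 - 3·0) - (-1)·((-2)·4 - 3·(-4)) + 1·((-2)·0 - 1·(-4)) = 2·4 - (-1)·4 + 1·4 = 16 ≠ 0.
So rank(O) ≥ 3; since O has 3 columns, rank(O) = 3.
rank(O) = 3 = n, so the pair (A, C) is completely observable.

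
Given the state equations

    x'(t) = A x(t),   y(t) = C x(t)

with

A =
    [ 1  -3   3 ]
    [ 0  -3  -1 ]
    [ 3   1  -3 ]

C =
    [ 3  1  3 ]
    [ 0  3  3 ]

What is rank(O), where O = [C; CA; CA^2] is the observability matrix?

CA = [[12, -9, -1], [9, -6, -12]]
CA^2 = [[9, -10, 48], [-27, -21, 69]]
Observability matrix O = [C; CA; CA^2] = [[3, 1, 3], [0, 3, 3], [12, -9, -1], [9, -6, -12], [9, -10, 48], [-27, -21, 69]]
Take the 3×3 submatrix of O formed by rows 1, 2, 4: [[3, 1, 3], [0, 3, 3], [9, -6, -12]]. Its determinant is 3·(3·(-12) - 3·(-6)) - 1·(0·(-12) - 3·9) + 3·(0·(-6) - 3·9) = 3·(-18) - 1·(-27) + 3·(-27) = -108 ≠ 0.
So rank(O) ≥ 3; since O has 3 columns, rank(O) = 3.
rank(O) = 3 = n, so the pair (A, C) is completely observable.

3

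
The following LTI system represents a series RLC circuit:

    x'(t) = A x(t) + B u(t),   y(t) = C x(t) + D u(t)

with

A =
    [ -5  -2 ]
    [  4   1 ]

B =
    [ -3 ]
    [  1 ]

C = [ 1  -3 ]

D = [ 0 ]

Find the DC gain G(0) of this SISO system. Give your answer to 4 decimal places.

G(0) = C(-A)^{-1}B + D = -C A^{-1} B + D.
det A = 3, so A^{-1} = (1/3)·adj(A) = [[1/3, 2/3], [-4/3, -5/3]]
A^{-1} B = [-1/3, 7/3]^T
C A^{-1} B = -22/3
G(0) = D - C A^{-1} B = 0 - (-22/3) = 22/3 ≈ 7.3333

7.3333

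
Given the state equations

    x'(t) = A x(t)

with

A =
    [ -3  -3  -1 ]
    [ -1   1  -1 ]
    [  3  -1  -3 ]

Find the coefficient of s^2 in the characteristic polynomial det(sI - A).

Expand det(sI - A) for the 3×3 matrix.
p(s) = s^3 + 5s^2 + 2s - 32.
(Check: constant term = det(-A) = (-1)^3 det A = -32; coefficient of s^2 = -tr A = 5.)
The coefficient of s^2 is 5.

5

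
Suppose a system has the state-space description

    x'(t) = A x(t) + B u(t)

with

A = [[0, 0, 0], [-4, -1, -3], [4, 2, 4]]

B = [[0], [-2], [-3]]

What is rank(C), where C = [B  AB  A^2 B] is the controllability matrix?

2

AB = [[0], [11], [-16]]
A^2B = [[0], [37], [-42]]
Controllability matrix C = [B  AB  A^2B] = [[0, 0, 0], [-2, 11, 37], [-3, -16, -42]]
Row 1 of C is identically zero, so rank(C) ≤ 2.
The 2×2 minor from rows 2, 3, columns 1, 2 is (-2)·(-16) - 11·(-3) = 32 - (-33) = 65 ≠ 0, so rank(C) = 2.
rank(C) = 2 < n = 3, so the pair (A, B) is not completely controllable.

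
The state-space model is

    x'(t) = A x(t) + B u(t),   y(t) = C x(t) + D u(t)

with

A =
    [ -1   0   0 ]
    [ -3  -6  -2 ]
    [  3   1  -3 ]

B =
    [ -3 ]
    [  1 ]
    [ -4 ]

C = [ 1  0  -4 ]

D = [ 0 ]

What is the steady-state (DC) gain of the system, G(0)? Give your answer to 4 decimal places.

G(0) = C(-A)^{-1}B + D = -C A^{-1} B + D.
det A = -20, so A^{-1} = (1/-20)·adj(A) = [[-1, 0, 0], [3/4, -3/20, 1/10], [-3/4, -1/20, -3/10]]
A^{-1} B = [3, -14/5, 17/5]^T
C A^{-1} B = -53/5
G(0) = D - C A^{-1} B = 0 - (-53/5) = 53/5 ≈ 10.6000

10.6000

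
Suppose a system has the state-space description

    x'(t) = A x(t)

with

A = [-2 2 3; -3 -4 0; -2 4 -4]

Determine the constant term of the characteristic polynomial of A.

116

Expand det(sI - A) for the 3×3 matrix.
p(s) = s^3 + 10s^2 + 44s + 116.
(Check: constant term = det(-A) = (-1)^3 det A = 116; coefficient of s^2 = -tr A = 10.)
The constant term is 116.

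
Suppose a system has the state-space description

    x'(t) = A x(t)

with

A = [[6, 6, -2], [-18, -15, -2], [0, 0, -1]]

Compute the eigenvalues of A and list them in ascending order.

-6, -3, -1

det(sI - A) = s^3 - (tr A)s^2 + (M11 + M22 + M33)s - det A, where Mii is the 2×2 principal minor of A obtained by deleting row i and column i.
tr A = 6 + (-15) + (-1) = -10; M11 = (-15)·(-1) - (-2)·0 = 15 - 0 = 15; M22 = 6·(-1) - (-2)·0 = -6 - 0 = -6; M33 = 6·(-15) - 6·(-18) = -90 - (-108) = 18; sum of minors = 27.
det A = 6·((-15)·(-1) - (-2)·0) - 6·((-18)·(-1) - (-2)·0) + (-2)·((-18)·0 - (-15)·0) = 6·15 - 6·18 + (-2)·0 = -18.
So p(s) = det(sI - A) = s^3 + 10s^2 + 27s + 18.
Rational-root test: any integer root divides 18. Testing small divisors, s = -1 works: p(-1) = -1 + 10 + (-27) + 18 = 0, so (s + 1) is a factor.
Dividing, p(s) = (s + 1)(s^2 + 9s + 18).
Factor s^2 + 9s + 18: two numbers with sum -9 and product 18 are -3 and -6, so s^2 + 9s + 18 = (s + 3)(s + 6).
Hence p(s) = (s + 1) (s + 3) (s + 6), with roots -6, -3, -1.
All eigenvalues have negative real part, so the system is asymptotically stable.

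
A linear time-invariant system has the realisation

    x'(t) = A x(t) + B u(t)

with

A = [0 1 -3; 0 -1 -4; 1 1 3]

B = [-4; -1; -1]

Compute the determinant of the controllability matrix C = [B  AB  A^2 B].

-235

AB = [[2], [5], [-8]]
A^2B = [[29], [27], [-17]]
Controllability matrix C = [B  AB  A^2B] = [[-4, 2, 29], [-1, 5, 27], [-1, -8, -17]]
Expanding along the first row, det(C) = (-4)·(5·(-17) - 27·(-8)) - 2·((-1)·(-17) - 27·(-1)) + 29·((-1)·(-8) - 5·(-1)) = (-4)·131 - 2·44 + 29·13 = -235
Since det(C) ≠ 0, rank(C) = 3 and the system is completely controllable.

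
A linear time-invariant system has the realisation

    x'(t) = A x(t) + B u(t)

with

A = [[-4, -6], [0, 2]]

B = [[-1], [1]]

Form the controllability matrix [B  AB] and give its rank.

AB = [[-2], [2]]
Controllability matrix C = [B  AB] = [[-1, -2], [1, 2]]
Every column of C is a scalar multiple of column 1 = [-1, 1] (multipliers 1, 2), so the columns span a one-dimensional space.
C ≠ 0, hence rank(C) = 1.
rank(C) = 1 < n = 2, so the pair (A, B) is not completely controllable.

1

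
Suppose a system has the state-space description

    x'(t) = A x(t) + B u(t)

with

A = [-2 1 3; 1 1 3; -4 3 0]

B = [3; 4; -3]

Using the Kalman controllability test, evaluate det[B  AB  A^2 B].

895

AB = [[-11], [-2], [0]]
A^2B = [[20], [-13], [38]]
Controllability matrix C = [B  AB  A^2B] = [[3, -11, 20], [4, -2, -13], [-3, 0, 38]]
Expanding along the first row, det(C) = 3·((-2)·38 - (-13)·0) - (-11)·(4·38 - (-13)·(-3)) + 20·(4·0 - (-2)·(-3)) = 3·(-76) - (-11)·113 + 20·(-6) = 895
Since det(C) ≠ 0, rank(C) = 3 and the system is completely controllable.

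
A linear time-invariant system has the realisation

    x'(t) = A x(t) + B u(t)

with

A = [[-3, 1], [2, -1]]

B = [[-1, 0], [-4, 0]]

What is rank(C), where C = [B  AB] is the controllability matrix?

2

AB = [[-1, 0], [2, 0]]
Controllability matrix C = [B  AB] = [[-1, 0, -1, 0], [-4, 0, 2, 0]]
Take the 2×2 submatrix of C formed by columns 1, 3: [[-1, -1], [-4, 2]]. Its determinant is (-1)·2 - (-1)·(-4) = -2 - 4 = -6 ≠ 0.
So rank(C) ≥ 2; since C has 2 rows, rank(C) = 2.
rank(C) = 2 = n, so the pair (A, B) is completely controllable.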